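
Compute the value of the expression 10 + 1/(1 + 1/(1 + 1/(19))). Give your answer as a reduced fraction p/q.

410/39

Start with 19.
1 + 1/(19/1) = 1 + 1/19 = 20/19
1 + 1/(20/19) = 1 + 19/20 = 39/20
10 + 1/(39/20) = 10 + 20/39 = 410/39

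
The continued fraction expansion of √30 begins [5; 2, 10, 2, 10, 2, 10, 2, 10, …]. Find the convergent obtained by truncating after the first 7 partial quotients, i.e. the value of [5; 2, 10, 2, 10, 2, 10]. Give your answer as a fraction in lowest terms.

a_0 = 5: 5/1
a_1 = 2: 11/2
a_2 = 10: 115/21
a_3 = 2: 241/44
a_4 = 10: 2525/461
a_5 = 2: 5291/966
a_6 = 10: 55435/10121

55435/10121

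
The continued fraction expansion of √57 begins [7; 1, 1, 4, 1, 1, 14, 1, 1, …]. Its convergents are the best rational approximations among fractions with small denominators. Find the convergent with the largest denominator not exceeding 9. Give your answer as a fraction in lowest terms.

List convergents until the denominator exceeds the bound:
a_0 = 7: 7/1  (≤ bound)
a_1 = 1: 8/1  (≤ bound)
a_2 = 1: 15/2  (≤ bound)
a_3 = 4: 68/9  (≤ bound)
a_4 = 1: 83/11  (> 9, stop)

68/9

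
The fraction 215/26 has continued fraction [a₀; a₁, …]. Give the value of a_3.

2

⌊215/26⌋ = 8, remainder 7
⌊26/7⌋ = 3, remainder 5
⌊7/5⌋ = 1, remainder 2
⌊5/2⌋ = 2, remainder 1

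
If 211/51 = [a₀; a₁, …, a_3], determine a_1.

211 ÷ 51 → quotient 4, remainder 7
51 ÷ 7 → quotient 7, remainder 2

7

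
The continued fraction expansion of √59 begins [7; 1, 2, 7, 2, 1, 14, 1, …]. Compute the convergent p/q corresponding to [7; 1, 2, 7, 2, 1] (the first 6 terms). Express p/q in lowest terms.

530/69

Collapse the nested fraction from the inside out:
Start with 1.
2 + 1/(1/1) = 2 + 1/1 = 3/1
7 + 1/(3/1) = 7 + 1/3 = 22/3
2 + 1/(22/3) = 2 + 3/22 = 47/22
1 + 1/(47/22) = 1 + 22/47 = 69/47
7 + 1/(69/47) = 7 + 47/69 = 530/69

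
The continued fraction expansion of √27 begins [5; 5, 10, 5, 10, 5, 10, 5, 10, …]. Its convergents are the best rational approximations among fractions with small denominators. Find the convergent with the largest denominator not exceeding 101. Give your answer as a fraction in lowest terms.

List convergents until the denominator exceeds the bound:
a_0 = 5: 5/1  (≤ bound)
a_1 = 5: 26/5  (≤ bound)
a_2 = 10: 265/51  (≤ bound)
a_3 = 5: 1351/260  (> 101, stop)

265/51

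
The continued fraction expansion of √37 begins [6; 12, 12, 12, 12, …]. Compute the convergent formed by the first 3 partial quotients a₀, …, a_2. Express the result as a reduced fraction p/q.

882/145

Compute successive convergents:
a_0 = 6: 6/1
a_1 = 12: 73/12
a_2 = 12: 882/145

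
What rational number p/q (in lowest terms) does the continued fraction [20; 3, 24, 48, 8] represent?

a_0 = 20: 20/1
a_1 = 3: 61/3
a_2 = 24: 1484/73
a_3 = 48: 71293/3507
a_4 = 8: 571828/28129

571828/28129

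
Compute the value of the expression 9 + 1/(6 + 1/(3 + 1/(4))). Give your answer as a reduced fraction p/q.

751/82

Collapse the nested fraction from the inside out:
Start with 4.
3 + 1/(4/1) = 3 + 1/4 = 13/4
6 + 1/(13/4) = 6 + 4/13 = 82/13
9 + 1/(82/13) = 9 + 13/82 = 751/82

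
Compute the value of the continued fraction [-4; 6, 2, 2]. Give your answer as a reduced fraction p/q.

-123/32

Start with 2.
2 + 1/(2/1) = 2 + 1/2 = 5/2
6 + 1/(5/2) = 6 + 2/5 = 32/5
-4 + 1/(32/5) = -4 + 5/32 = -123/32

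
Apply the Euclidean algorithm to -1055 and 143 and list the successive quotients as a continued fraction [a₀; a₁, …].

[-8; 1, 1, 1, 1, 1, 5, 3]

⌊-1055/143⌋ = -8, remainder 89
⌊143/89⌋ = 1, remainder 54
⌊89/54⌋ = 1, remainder 35
⌊54/35⌋ = 1, remainder 19
⌊35/19⌋ = 1, remainder 16
⌊19/16⌋ = 1, remainder 3
⌊16/3⌋ = 5, remainder 1
⌊3/1⌋ = 3, remainder 0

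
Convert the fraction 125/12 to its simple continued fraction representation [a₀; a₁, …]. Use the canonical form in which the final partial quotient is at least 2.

Run the Euclidean algorithm, recording each quotient:
125 ÷ 12 → quotient 10, remainder 5
12 ÷ 5 → quotient 2, remainder 2
5 ÷ 2 → quotient 2, remainder 1
2 ÷ 1 → quotient 2, remainder 0

[10; 2, 2, 2]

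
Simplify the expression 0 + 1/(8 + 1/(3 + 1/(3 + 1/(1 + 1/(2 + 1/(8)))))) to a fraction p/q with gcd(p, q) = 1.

301/2500

a_0 = 0: 0/1
a_1 = 8: 1/8
a_2 = 3: 3/25
a_3 = 3: 10/83
a_4 = 1: 13/108
a_5 = 2: 36/299
a_6 = 8: 301/2500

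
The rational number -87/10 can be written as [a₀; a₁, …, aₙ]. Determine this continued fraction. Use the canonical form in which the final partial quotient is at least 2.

[-9; 3, 3]

Apply division with remainder until the remainder is 0:
⌊-87/10⌋ = -9, remainder 3
⌊10/3⌋ = 3, remainder 1
⌊3/1⌋ = 3, remainder 0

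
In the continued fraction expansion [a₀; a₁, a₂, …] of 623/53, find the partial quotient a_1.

1

Apply division with remainder until the remainder is 0:
623 ÷ 53 → quotient 11, remainder 40
53 ÷ 40 → quotient 1, remainder 13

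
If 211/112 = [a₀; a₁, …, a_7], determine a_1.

1

Repeatedly divide and take the remainder:
211 = 1·112 + 99, so a_0 = 1
112 = 1·99 + 13, so a_1 = 1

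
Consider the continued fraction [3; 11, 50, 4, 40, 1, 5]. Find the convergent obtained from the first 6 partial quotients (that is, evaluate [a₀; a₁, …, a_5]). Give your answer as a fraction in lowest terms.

Use the convergent recurrence hₖ = aₖ·hₖ₋₁ + hₖ₋₂ (and likewise for the denominators kₖ):
a_0 = 3: 3/1
a_1 = 11: 34/11
a_2 = 50: 1703/551
a_3 = 4: 6846/2215
a_4 = 40: 275543/89151
a_5 = 1: 282389/91366

282389/91366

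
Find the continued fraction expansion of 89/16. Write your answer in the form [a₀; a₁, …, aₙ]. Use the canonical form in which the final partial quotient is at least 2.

89 ÷ 16 → quotient 5, remainder 9
16 ÷ 9 → quotient 1, remainder 7
9 ÷ 7 → quotient 1, remainder 2
7 ÷ 2 → quotient 3, remainder 1
2 ÷ 1 → quotient 2, remainder 0

[5; 1, 1, 3, 2]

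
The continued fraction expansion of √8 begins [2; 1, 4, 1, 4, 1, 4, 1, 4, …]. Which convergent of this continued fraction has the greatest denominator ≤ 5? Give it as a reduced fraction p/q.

a_0 = 2: 2/1  (≤ bound)
a_1 = 1: 3/1  (≤ bound)
a_2 = 4: 14/5  (≤ bound)
a_3 = 1: 17/6  (> 5, stop)

14/5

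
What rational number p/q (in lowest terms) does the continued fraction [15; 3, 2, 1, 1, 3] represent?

933/61

a_0 = 15: 15/1
a_1 = 3: 46/3
a_2 = 2: 107/7
a_3 = 1: 153/10
a_4 = 1: 260/17
a_5 = 3: 933/61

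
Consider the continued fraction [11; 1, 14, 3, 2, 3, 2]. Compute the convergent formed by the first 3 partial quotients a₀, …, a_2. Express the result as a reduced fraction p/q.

Collapse the nested fraction from the inside out:
Start with 14.
1 + 1/(14/1) = 1 + 1/14 = 15/14
11 + 1/(15/14) = 11 + 14/15 = 179/15

179/15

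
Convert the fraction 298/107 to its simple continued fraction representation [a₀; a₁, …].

298 ÷ 107 → quotient 2, remainder 84
107 ÷ 84 → quotient 1, remainder 23
84 ÷ 23 → quotient 3, remainder 15
23 ÷ 15 → quotient 1, remainder 8
15 ÷ 8 → quotient 1, remainder 7
8 ÷ 7 → quotient 1, remainder 1
7 ÷ 1 → quotient 7, remainder 0

[2; 1, 3, 1, 1, 1, 7]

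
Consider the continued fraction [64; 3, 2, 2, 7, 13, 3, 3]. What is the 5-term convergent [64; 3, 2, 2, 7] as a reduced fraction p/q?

8101/126

Collapse the nested fraction from the inside out:
Start with 7.
2 + 1/(7/1) = 2 + 1/7 = 15/7
2 + 1/(15/7) = 2 + 7/15 = 37/15
3 + 1/(37/15) = 3 + 15/37 = 126/37
64 + 1/(126/37) = 64 + 37/126 = 8101/126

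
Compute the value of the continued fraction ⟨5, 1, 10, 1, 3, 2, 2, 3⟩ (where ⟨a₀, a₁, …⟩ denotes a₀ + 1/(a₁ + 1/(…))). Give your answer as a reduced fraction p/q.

Start with 3.
2 + 1/(3/1) = 2 + 1/3 = 7/3
2 + 1/(7/3) = 2 + 3/7 = 17/7
3 + 1/(17/7) = 3 + 7/17 = 58/17
1 + 1/(58/17) = 1 + 17/58 = 75/58
10 + 1/(75/58) = 10 + 58/75 = 808/75
1 + 1/(808/75) = 1 + 75/808 = 883/808
5 + 1/(883/808) = 5 + 808/883 = 5223/883

5223/883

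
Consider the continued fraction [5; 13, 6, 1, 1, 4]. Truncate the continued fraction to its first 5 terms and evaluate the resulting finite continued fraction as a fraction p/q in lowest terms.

868/171

Use the convergent recurrence hₖ = aₖ·hₖ₋₁ + hₖ₋₂ (and likewise for the denominators kₖ):
a_0 = 5: 5/1
a_1 = 13: 66/13
a_2 = 6: 401/79
a_3 = 1: 467/92
a_4 = 1: 868/171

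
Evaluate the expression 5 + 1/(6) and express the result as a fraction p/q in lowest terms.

a_0 = 5: 5/1
a_1 = 6: 31/6

31/6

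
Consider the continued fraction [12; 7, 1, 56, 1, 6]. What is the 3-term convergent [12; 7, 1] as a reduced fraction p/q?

97/8

Compute successive convergents:
a_0 = 12: 12/1
a_1 = 7: 85/7
a_2 = 1: 97/8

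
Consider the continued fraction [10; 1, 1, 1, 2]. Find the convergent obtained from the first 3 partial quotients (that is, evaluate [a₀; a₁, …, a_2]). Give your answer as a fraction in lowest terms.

21/2

Use the convergent recurrence hₖ = aₖ·hₖ₋₁ + hₖ₋₂ (and likewise for the denominators kₖ):
a_0 = 10: 10/1
a_1 = 1: 11/1
a_2 = 1: 21/2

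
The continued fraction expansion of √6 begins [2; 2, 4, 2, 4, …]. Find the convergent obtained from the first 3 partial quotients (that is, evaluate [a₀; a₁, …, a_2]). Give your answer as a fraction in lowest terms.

Start with 4.
2 + 1/(4/1) = 2 + 1/4 = 9/4
2 + 1/(9/4) = 2 + 4/9 = 22/9

22/9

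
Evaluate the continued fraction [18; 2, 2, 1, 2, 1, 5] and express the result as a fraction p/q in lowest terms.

2745/149

Work from the innermost term outward:
Start with 5.
1 + 1/(5/1) = 1 + 1/5 = 6/5
2 + 1/(6/5) = 2 + 5/6 = 17/6
1 + 1/(17/6) = 1 + 6/17 = 23/17
2 + 1/(23/17) = 2 + 17/23 = 63/23
2 + 1/(63/23) = 2 + 23/63 = 149/63
18 + 1/(149/63) = 18 + 63/149 = 2745/149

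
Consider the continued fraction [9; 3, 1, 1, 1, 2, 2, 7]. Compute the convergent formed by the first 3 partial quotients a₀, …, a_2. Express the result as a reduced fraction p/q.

Use the convergent recurrence hₖ = aₖ·hₖ₋₁ + hₖ₋₂ (and likewise for the denominators kₖ):
a_0 = 9: 9/1
a_1 = 3: 28/3
a_2 = 1: 37/4

37/4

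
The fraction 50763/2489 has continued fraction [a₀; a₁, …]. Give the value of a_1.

⌊50763/2489⌋ = 20, remainder 983
⌊2489/983⌋ = 2, remainder 523

2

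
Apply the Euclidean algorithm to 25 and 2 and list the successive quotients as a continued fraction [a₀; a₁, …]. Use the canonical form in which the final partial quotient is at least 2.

Repeatedly divide and take the remainder:
⌊25/2⌋ = 12, remainder 1
⌊2/1⌋ = 2, remainder 0

[12; 2]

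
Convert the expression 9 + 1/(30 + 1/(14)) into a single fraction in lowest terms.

a_0 = 9: 9/1
a_1 = 30: 271/30
a_2 = 14: 3803/421

3803/421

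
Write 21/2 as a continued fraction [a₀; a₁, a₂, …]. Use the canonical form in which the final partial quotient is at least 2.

Repeatedly divide and take the remainder:
⌊21/2⌋ = 10, remainder 1
⌊2/1⌋ = 2, remainder 0

[10; 2]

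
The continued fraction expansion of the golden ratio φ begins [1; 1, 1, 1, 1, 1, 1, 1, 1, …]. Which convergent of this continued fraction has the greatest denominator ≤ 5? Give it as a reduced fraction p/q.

8/5

a_0 = 1: 1/1  (≤ bound)
a_1 = 1: 2/1  (≤ bound)
a_2 = 1: 3/2  (≤ bound)
a_3 = 1: 5/3  (≤ bound)
a_4 = 1: 8/5  (≤ bound)
a_5 = 1: 13/8  (> 5, stop)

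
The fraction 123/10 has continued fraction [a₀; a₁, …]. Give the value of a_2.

3

⌊123/10⌋ = 12, remainder 3
⌊10/3⌋ = 3, remainder 1
⌊3/1⌋ = 3, remainder 0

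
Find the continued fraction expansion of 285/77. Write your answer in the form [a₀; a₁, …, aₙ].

[3; 1, 2, 2, 1, 7]

285 = 3·77 + 54, so a_0 = 3
77 = 1·54 + 23, so a_1 = 1
54 = 2·23 + 8, so a_2 = 2
23 = 2·8 + 7, so a_3 = 2
8 = 1·7 + 1, so a_4 = 1
7 = 7·1 + 0, so a_5 = 7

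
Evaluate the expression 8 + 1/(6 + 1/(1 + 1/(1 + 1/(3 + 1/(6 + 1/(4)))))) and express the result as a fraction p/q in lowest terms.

a_0 = 8: 8/1
a_1 = 6: 49/6
a_2 = 1: 57/7
a_3 = 1: 106/13
a_4 = 3: 375/46
a_5 = 6: 2356/289
a_6 = 4: 9799/1202

9799/1202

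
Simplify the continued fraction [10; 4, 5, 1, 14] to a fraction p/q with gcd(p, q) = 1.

Collapse the nested fraction from the inside out:
Start with 14.
1 + 1/(14/1) = 1 + 1/14 = 15/14
5 + 1/(15/14) = 5 + 14/15 = 89/15
4 + 1/(89/15) = 4 + 15/89 = 371/89
10 + 1/(371/89) = 10 + 89/371 = 3799/371

3799/371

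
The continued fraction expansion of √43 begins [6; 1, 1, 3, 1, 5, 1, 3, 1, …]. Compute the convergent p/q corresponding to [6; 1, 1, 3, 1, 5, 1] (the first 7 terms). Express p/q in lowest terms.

400/61

Build up convergents one term at a time:
a_0 = 6: 6/1
a_1 = 1: 7/1
a_2 = 1: 13/2
a_3 = 3: 46/7
a_4 = 1: 59/9
a_5 = 5: 341/52
a_6 = 1: 400/61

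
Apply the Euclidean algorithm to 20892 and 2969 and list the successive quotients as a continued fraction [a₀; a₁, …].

[7; 27, 4, 5, 5]

⌊20892/2969⌋ = 7, remainder 109
⌊2969/109⌋ = 27, remainder 26
⌊109/26⌋ = 4, remainder 5
⌊26/5⌋ = 5, remainder 1
⌊5/1⌋ = 5, remainder 0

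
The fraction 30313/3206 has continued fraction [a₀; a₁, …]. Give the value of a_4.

6

Apply division with remainder until the remainder is 0:
30313 = 9·3206 + 1459, so a_0 = 9
3206 = 2·1459 + 288, so a_1 = 2
1459 = 5·288 + 19, so a_2 = 5
288 = 15·19 + 3, so a_3 = 15
19 = 6·3 + 1, so a_4 = 6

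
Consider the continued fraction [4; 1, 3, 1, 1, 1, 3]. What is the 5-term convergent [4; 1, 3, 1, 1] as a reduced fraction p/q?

Start with 1.
1 + 1/(1/1) = 1 + 1/1 = 2/1
3 + 1/(2/1) = 3 + 1/2 = 7/2
1 + 1/(7/2) = 1 + 2/7 = 9/7
4 + 1/(9/7) = 4 + 7/9 = 43/9

43/9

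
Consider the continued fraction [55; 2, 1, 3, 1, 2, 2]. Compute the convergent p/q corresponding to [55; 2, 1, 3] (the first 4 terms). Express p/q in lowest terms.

Work from the innermost term outward:
Start with 3.
1 + 1/(3/1) = 1 + 1/3 = 4/3
2 + 1/(4/3) = 2 + 3/4 = 11/4
55 + 1/(11/4) = 55 + 4/11 = 609/11

609/11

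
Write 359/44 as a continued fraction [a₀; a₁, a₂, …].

[8; 6, 3, 2]

Repeatedly divide and take the remainder:
⌊359/44⌋ = 8, remainder 7
⌊44/7⌋ = 6, remainder 2
⌊7/2⌋ = 3, remainder 1
⌊2/1⌋ = 2, remainder 0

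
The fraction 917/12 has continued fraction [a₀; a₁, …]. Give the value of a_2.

⌊917/12⌋ = 76, remainder 5
⌊12/5⌋ = 2, remainder 2
⌊5/2⌋ = 2, remainder 1

2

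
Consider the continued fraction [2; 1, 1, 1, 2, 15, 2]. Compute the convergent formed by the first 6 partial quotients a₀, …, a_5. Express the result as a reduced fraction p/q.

Start with 15.
2 + 1/(15/1) = 2 + 1/15 = 31/15
1 + 1/(31/15) = 1 + 15/31 = 46/31
1 + 1/(46/31) = 1 + 31/46 = 77/46
1 + 1/(77/46) = 1 + 46/77 = 123/77
2 + 1/(123/77) = 2 + 77/123 = 323/123

323/123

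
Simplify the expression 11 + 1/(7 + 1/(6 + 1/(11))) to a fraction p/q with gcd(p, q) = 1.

5347/480

Work from the innermost term outward:
Start with 11.
6 + 1/(11/1) = 6 + 1/11 = 67/11
7 + 1/(67/11) = 7 + 11/67 = 480/67
11 + 1/(480/67) = 11 + 67/480 = 5347/480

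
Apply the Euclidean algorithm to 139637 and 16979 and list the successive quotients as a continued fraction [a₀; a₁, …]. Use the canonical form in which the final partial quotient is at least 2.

139637 ÷ 16979 → quotient 8, remainder 3805
16979 ÷ 3805 → quotient 4, remainder 1759
3805 ÷ 1759 → quotient 2, remainder 287
1759 ÷ 287 → quotient 6, remainder 37
287 ÷ 37 → quotient 7, remainder 28
37 ÷ 28 → quotient 1, remainder 9
28 ÷ 9 → quotient 3, remainder 1
9 ÷ 1 → quotient 9, remainder 0

[8; 4, 2, 6, 7, 1, 3, 9]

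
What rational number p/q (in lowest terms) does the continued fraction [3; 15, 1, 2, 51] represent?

Start with 51.
2 + 1/(51/1) = 2 + 1/51 = 103/51
1 + 1/(103/51) = 1 + 51/103 = 154/103
15 + 1/(154/103) = 15 + 103/154 = 2413/154
3 + 1/(2413/154) = 3 + 154/2413 = 7393/2413

7393/2413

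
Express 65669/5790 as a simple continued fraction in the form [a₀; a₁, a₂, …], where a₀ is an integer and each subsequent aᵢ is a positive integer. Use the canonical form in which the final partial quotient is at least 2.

65669 = 11·5790 + 1979, so a_0 = 11
5790 = 2·1979 + 1832, so a_1 = 2
1979 = 1·1832 + 147, so a_2 = 1
1832 = 12·147 + 68, so a_3 = 12
147 = 2·68 + 11, so a_4 = 2
68 = 6·11 + 2, so a_5 = 6
11 = 5·2 + 1, so a_6 = 5
2 = 2·1 + 0, so a_7 = 2

[11; 2, 1, 12, 2, 6, 5, 2]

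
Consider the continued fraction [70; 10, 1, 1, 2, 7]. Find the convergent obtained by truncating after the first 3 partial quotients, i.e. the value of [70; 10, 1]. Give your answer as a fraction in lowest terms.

Start with 1.
10 + 1/(1/1) = 10 + 1/1 = 11/1
70 + 1/(11/1) = 70 + 1/11 = 771/11

771/11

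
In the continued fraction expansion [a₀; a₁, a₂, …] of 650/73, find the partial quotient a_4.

Run the Euclidean algorithm, recording each quotient:
650 ÷ 73 → quotient 8, remainder 66
73 ÷ 66 → quotient 1, remainder 7
66 ÷ 7 → quotient 9, remainder 3
7 ÷ 3 → quotient 2, remainder 1
3 ÷ 1 → quotient 3, remainder 0

3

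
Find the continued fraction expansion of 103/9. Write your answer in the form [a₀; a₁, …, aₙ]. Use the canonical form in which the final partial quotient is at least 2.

103 = 11·9 + 4, so a_0 = 11
9 = 2·4 + 1, so a_1 = 2
4 = 4·1 + 0, so a_2 = 4

[11; 2, 4]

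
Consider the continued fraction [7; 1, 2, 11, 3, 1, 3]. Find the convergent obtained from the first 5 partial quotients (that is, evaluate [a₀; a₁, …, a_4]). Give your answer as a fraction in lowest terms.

806/105

Start with 3.
11 + 1/(3/1) = 11 + 1/3 = 34/3
2 + 1/(34/3) = 2 + 3/34 = 71/34
1 + 1/(71/34) = 1 + 34/71 = 105/71
7 + 1/(105/71) = 7 + 71/105 = 806/105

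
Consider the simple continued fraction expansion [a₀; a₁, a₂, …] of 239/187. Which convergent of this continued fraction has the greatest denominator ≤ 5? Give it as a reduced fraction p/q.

a_0 = 1: 1/1  (≤ bound)
a_1 = 3: 4/3  (≤ bound)
a_2 = 1: 5/4  (≤ bound)
a_3 = 1: 9/7  (> 5, stop)

5/4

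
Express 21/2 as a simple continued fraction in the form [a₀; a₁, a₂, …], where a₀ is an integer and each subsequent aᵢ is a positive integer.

[10; 2]

21 ÷ 2 → quotient 10, remainder 1
2 ÷ 1 → quotient 2, remainder 0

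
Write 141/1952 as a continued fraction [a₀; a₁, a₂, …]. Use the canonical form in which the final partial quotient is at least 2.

141 ÷ 1952 → quotient 0, remainder 141
1952 ÷ 141 → quotient 13, remainder 119
141 ÷ 119 → quotient 1, remainder 22
119 ÷ 22 → quotient 5, remainder 9
22 ÷ 9 → quotient 2, remainder 4
9 ÷ 4 → quotient 2, remainder 1
4 ÷ 1 → quotient 4, remainder 0

[0; 13, 1, 5, 2, 2, 4]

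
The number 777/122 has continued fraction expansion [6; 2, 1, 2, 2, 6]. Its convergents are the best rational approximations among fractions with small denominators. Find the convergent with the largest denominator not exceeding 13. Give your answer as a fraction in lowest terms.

a_0 = 6: 6/1  (≤ bound)
a_1 = 2: 13/2  (≤ bound)
a_2 = 1: 19/3  (≤ bound)
a_3 = 2: 51/8  (≤ bound)
a_4 = 2: 121/19  (> 13, stop)

51/8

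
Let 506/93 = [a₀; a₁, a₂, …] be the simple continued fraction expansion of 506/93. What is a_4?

2

Repeatedly divide and take the remainder:
⌊506/93⌋ = 5, remainder 41
⌊93/41⌋ = 2, remainder 11
⌊41/11⌋ = 3, remainder 8
⌊11/8⌋ = 1, remainder 3
⌊8/3⌋ = 2, remainder 2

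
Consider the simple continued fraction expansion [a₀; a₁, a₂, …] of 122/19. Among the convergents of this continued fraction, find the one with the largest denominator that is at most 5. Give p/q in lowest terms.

32/5

a_0 = 6: 6/1  (≤ bound)
a_1 = 2: 13/2  (≤ bound)
a_2 = 2: 32/5  (≤ bound)
a_3 = 1: 45/7  (> 5, stop)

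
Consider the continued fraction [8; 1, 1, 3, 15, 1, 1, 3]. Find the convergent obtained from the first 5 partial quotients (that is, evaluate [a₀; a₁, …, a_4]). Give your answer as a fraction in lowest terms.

Start with 15.
3 + 1/(15/1) = 3 + 1/15 = 46/15
1 + 1/(46/15) = 1 + 15/46 = 61/46
1 + 1/(61/46) = 1 + 46/61 = 107/61
8 + 1/(107/61) = 8 + 61/107 = 917/107

917/107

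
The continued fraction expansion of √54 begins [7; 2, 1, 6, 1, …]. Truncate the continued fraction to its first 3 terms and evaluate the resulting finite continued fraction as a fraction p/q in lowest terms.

22/3

a_0 = 7: 7/1
a_1 = 2: 15/2
a_2 = 1: 22/3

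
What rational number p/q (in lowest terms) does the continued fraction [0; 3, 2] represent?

2/7

Start with 2.
3 + 1/(2/1) = 3 + 1/2 = 7/2
0 + 1/(7/2) = 0 + 2/7 = 2/7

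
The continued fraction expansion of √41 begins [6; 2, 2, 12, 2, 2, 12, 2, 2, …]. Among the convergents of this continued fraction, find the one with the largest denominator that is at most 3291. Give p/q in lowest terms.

2049/320

List convergents until the denominator exceeds the bound:
a_0 = 6: 6/1  (≤ bound)
a_1 = 2: 13/2  (≤ bound)
a_2 = 2: 32/5  (≤ bound)
a_3 = 12: 397/62  (≤ bound)
a_4 = 2: 826/129  (≤ bound)
a_5 = 2: 2049/320  (≤ bound)
a_6 = 12: 25414/3969  (> 3291, stop)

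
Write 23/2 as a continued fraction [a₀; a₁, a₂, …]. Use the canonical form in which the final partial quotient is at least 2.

Repeatedly divide and take the remainder:
23 = 11·2 + 1, so a_0 = 11
2 = 2·1 + 0, so a_1 = 2

[11; 2]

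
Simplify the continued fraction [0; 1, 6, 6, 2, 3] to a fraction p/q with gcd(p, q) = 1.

277/322

Use the convergent recurrence hₖ = aₖ·hₖ₋₁ + hₖ₋₂ (and likewise for the denominators kₖ):
a_0 = 0: 0/1
a_1 = 1: 1/1
a_2 = 6: 6/7
a_3 = 6: 37/43
a_4 = 2: 80/93
a_5 = 3: 277/322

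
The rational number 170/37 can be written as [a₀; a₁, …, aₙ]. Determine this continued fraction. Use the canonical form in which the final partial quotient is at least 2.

170 = 4·37 + 22, so a_0 = 4
37 = 1·22 + 15, so a_1 = 1
22 = 1·15 + 7, so a_2 = 1
15 = 2·7 + 1, so a_3 = 2
7 = 7·1 + 0, so a_4 = 7

[4; 1, 1, 2, 7]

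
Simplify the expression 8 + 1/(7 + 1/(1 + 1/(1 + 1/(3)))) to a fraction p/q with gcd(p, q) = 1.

431/53

Build up convergents one term at a time:
a_0 = 8: 8/1
a_1 = 7: 57/7
a_2 = 1: 65/8
a_3 = 1: 122/15
a_4 = 3: 431/53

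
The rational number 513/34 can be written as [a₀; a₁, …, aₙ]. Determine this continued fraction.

513 ÷ 34 → quotient 15, remainder 3
34 ÷ 3 → quotient 11, remainder 1
3 ÷ 1 → quotient 3, remainder 0

[15; 11, 3]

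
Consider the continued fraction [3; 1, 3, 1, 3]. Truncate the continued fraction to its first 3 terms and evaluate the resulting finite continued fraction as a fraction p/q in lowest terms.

15/4

Build up convergents one term at a time:
a_0 = 3: 3/1
a_1 = 1: 4/1
a_2 = 3: 15/4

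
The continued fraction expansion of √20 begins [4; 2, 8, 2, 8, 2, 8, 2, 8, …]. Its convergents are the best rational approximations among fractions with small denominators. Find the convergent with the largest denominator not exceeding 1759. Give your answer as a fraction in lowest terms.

2889/646

List convergents until the denominator exceeds the bound:
a_0 = 4: 4/1  (≤ bound)
a_1 = 2: 9/2  (≤ bound)
a_2 = 8: 76/17  (≤ bound)
a_3 = 2: 161/36  (≤ bound)
a_4 = 8: 1364/305  (≤ bound)
a_5 = 2: 2889/646  (≤ bound)
a_6 = 8: 24476/5473  (> 1759, stop)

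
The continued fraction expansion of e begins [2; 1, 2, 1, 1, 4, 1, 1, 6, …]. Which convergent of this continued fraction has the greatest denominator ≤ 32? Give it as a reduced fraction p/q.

87/32

a_0 = 2: 2/1  (≤ bound)
a_1 = 1: 3/1  (≤ bound)
a_2 = 2: 8/3  (≤ bound)
a_3 = 1: 11/4  (≤ bound)
a_4 = 1: 19/7  (≤ bound)
a_5 = 4: 87/32  (≤ bound)
a_6 = 1: 106/39  (> 32, stop)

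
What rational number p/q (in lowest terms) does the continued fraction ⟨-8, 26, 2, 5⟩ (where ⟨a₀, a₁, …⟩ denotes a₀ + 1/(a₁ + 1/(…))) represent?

-2317/291

Start with 5.
2 + 1/(5/1) = 2 + 1/5 = 11/5
26 + 1/(11/5) = 26 + 5/11 = 291/11
-8 + 1/(291/11) = -8 + 11/291 = -2317/291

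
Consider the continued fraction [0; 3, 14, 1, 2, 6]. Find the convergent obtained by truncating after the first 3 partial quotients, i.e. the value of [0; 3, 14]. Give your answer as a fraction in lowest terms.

14/43

Use the convergent recurrence hₖ = aₖ·hₖ₋₁ + hₖ₋₂ (and likewise for the denominators kₖ):
a_0 = 0: 0/1
a_1 = 3: 1/3
a_2 = 14: 14/43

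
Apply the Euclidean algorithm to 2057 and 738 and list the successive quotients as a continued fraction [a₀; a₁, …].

2057 = 2·738 + 581, so a_0 = 2
738 = 1·581 + 157, so a_1 = 1
581 = 3·157 + 110, so a_2 = 3
157 = 1·110 + 47, so a_3 = 1
110 = 2·47 + 16, so a_4 = 2
47 = 2·16 + 15, so a_5 = 2
16 = 1·15 + 1, so a_6 = 1
15 = 15·1 + 0, so a_7 = 15

[2; 1, 3, 1, 2, 2, 1, 15]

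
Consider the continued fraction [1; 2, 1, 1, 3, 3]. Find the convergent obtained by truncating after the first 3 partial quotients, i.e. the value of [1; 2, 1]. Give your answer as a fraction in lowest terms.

Start with 1.
2 + 1/(1/1) = 2 + 1/1 = 3/1
1 + 1/(3/1) = 1 + 1/3 = 4/3

4/3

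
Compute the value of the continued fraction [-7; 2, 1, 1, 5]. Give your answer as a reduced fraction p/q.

a_0 = -7: -7/1
a_1 = 2: -13/2
a_2 = 1: -20/3
a_3 = 1: -33/5
a_4 = 5: -185/28

-185/28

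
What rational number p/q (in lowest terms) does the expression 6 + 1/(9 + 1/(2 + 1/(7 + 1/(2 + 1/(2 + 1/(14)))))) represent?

65788/10775

Build up convergents one term at a time:
a_0 = 6: 6/1
a_1 = 9: 55/9
a_2 = 2: 116/19
a_3 = 7: 867/142
a_4 = 2: 1850/303
a_5 = 2: 4567/748
a_6 = 14: 65788/10775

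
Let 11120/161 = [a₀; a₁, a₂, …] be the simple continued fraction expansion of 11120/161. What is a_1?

11120 = 69·161 + 11, so a_0 = 69
161 = 14·11 + 7, so a_1 = 14

14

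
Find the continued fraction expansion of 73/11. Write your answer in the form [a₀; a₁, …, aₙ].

Apply division with remainder until the remainder is 0:
73 = 6·11 + 7, so a_0 = 6
11 = 1·7 + 4, so a_1 = 1
7 = 1·4 + 3, so a_2 = 1
4 = 1·3 + 1, so a_3 = 1
3 = 3·1 + 0, so a_4 = 3

[6; 1, 1, 1, 3]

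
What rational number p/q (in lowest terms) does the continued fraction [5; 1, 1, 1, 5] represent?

Use the convergent recurrence hₖ = aₖ·hₖ₋₁ + hₖ₋₂ (and likewise for the denominators kₖ):
a_0 = 5: 5/1
a_1 = 1: 6/1
a_2 = 1: 11/2
a_3 = 1: 17/3
a_4 = 5: 96/17

96/17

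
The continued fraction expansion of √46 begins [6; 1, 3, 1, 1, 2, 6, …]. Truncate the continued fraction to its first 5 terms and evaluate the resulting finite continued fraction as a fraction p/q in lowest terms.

a_0 = 6: 6/1
a_1 = 1: 7/1
a_2 = 3: 27/4
a_3 = 1: 34/5
a_4 = 1: 61/9

61/9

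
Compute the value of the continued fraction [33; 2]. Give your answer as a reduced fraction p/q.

67/2

Build up convergents one term at a time:
a_0 = 33: 33/1
a_1 = 2: 67/2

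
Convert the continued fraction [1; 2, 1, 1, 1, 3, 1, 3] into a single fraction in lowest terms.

a_0 = 1: 1/1
a_1 = 2: 3/2
a_2 = 1: 4/3
a_3 = 1: 7/5
a_4 = 1: 11/8
a_5 = 3: 40/29
a_6 = 1: 51/37
a_7 = 3: 193/140

193/140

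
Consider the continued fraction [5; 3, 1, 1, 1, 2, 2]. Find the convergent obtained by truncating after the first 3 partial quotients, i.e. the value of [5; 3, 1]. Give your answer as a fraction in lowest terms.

21/4

Starting at the tail and folding back:
Start with 1.
3 + 1/(1/1) = 3 + 1/1 = 4/1
5 + 1/(4/1) = 5 + 1/4 = 21/4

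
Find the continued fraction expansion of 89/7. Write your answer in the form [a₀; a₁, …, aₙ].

Repeatedly divide and take the remainder:
89 = 12·7 + 5, so a_0 = 12
7 = 1·5 + 2, so a_1 = 1
5 = 2·2 + 1, so a_2 = 2
2 = 2·1 + 0, so a_3 = 2

[12; 1, 2, 2]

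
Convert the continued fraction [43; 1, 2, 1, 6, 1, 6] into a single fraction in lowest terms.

Build up convergents one term at a time:
a_0 = 43: 43/1
a_1 = 1: 44/1
a_2 = 2: 131/3
a_3 = 1: 175/4
a_4 = 6: 1181/27
a_5 = 1: 1356/31
a_6 = 6: 9317/213

9317/213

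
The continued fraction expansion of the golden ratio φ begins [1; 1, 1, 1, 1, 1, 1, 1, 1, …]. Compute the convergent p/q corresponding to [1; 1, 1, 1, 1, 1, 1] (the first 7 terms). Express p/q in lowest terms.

21/13

Start with 1.
1 + 1/(1/1) = 1 + 1/1 = 2/1
1 + 1/(2/1) = 1 + 1/2 = 3/2
1 + 1/(3/2) = 1 + 2/3 = 5/3
1 + 1/(5/3) = 1 + 3/5 = 8/5
1 + 1/(8/5) = 1 + 5/8 = 13/8
1 + 1/(13/8) = 1 + 8/13 = 21/13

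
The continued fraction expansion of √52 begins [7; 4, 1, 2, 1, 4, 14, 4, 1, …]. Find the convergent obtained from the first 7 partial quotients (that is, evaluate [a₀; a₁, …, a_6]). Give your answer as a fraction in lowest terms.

Starting at the tail and folding back:
Start with 14.
4 + 1/(14/1) = 4 + 1/14 = 57/14
1 + 1/(57/14) = 1 + 14/57 = 71/57
2 + 1/(71/57) = 2 + 57/71 = 199/71
1 + 1/(199/71) = 1 + 71/199 = 270/199
4 + 1/(270/199) = 4 + 199/270 = 1279/270
7 + 1/(1279/270) = 7 + 270/1279 = 9223/1279

9223/1279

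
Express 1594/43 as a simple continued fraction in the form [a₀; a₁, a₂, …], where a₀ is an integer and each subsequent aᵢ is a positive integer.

[37; 14, 3]

⌊1594/43⌋ = 37, remainder 3
⌊43/3⌋ = 14, remainder 1
⌊3/1⌋ = 3, remainder 0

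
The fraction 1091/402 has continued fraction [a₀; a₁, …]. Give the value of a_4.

1091 ÷ 402 → quotient 2, remainder 287
402 ÷ 287 → quotient 1, remainder 115
287 ÷ 115 → quotient 2, remainder 57
115 ÷ 57 → quotient 2, remainder 1
57 ÷ 1 → quotient 57, remainder 0

57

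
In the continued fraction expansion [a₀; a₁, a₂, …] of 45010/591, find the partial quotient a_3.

2

⌊45010/591⌋ = 76, remainder 94
⌊591/94⌋ = 6, remainder 27
⌊94/27⌋ = 3, remainder 13
⌊27/13⌋ = 2, remainder 1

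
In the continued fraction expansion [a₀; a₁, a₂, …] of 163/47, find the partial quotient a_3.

3

⌊163/47⌋ = 3, remainder 22
⌊47/22⌋ = 2, remainder 3
⌊22/3⌋ = 7, remainder 1
⌊3/1⌋ = 3, remainder 0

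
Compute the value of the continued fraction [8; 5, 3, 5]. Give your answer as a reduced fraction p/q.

696/85

a_0 = 8: 8/1
a_1 = 5: 41/5
a_2 = 3: 131/16
a_3 = 5: 696/85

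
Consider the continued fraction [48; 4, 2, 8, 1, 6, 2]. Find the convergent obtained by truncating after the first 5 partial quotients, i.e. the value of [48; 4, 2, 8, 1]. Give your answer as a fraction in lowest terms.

Work from the innermost term outward:
Start with 1.
8 + 1/(1/1) = 8 + 1/1 = 9/1
2 + 1/(9/1) = 2 + 1/9 = 19/9
4 + 1/(19/9) = 4 + 9/19 = 85/19
48 + 1/(85/19) = 48 + 19/85 = 4099/85

4099/85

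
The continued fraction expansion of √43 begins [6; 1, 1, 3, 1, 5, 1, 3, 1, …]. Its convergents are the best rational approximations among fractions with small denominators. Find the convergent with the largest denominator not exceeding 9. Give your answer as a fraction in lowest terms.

List convergents until the denominator exceeds the bound:
a_0 = 6: 6/1  (≤ bound)
a_1 = 1: 7/1  (≤ bound)
a_2 = 1: 13/2  (≤ bound)
a_3 = 3: 46/7  (≤ bound)
a_4 = 1: 59/9  (≤ bound)
a_5 = 5: 341/52  (> 9, stop)

59/9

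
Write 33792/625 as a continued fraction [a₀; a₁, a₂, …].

[54; 14, 1, 7, 2, 2]

Apply division with remainder until the remainder is 0:
⌊33792/625⌋ = 54, remainder 42
⌊625/42⌋ = 14, remainder 37
⌊42/37⌋ = 1, remainder 5
⌊37/5⌋ = 7, remainder 2
⌊5/2⌋ = 2, remainder 1
⌊2/1⌋ = 2, remainder 0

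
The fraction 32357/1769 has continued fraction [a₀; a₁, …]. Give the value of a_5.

1

32357 = 18·1769 + 515, so a_0 = 18
1769 = 3·515 + 224, so a_1 = 3
515 = 2·224 + 67, so a_2 = 2
224 = 3·67 + 23, so a_3 = 3
67 = 2·23 + 21, so a_4 = 2
23 = 1·21 + 2, so a_5 = 1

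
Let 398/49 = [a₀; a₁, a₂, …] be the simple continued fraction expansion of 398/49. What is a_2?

398 ÷ 49 → quotient 8, remainder 6
49 ÷ 6 → quotient 8, remainder 1
6 ÷ 1 → quotient 6, remainder 0

6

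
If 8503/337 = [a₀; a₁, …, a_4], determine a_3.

8503 ÷ 337 → quotient 25, remainder 78
337 ÷ 78 → quotient 4, remainder 25
78 ÷ 25 → quotient 3, remainder 3
25 ÷ 3 → quotient 8, remainder 1

8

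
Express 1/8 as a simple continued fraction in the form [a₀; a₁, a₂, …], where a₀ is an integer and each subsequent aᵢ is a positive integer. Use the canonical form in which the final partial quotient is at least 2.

1 ÷ 8 → quotient 0, remainder 1
8 ÷ 1 → quotient 8, remainder 0

[0; 8]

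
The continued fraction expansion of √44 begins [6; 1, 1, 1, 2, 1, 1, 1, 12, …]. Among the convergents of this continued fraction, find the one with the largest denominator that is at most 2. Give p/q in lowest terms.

a_0 = 6: 6/1  (≤ bound)
a_1 = 1: 7/1  (≤ bound)
a_2 = 1: 13/2  (≤ bound)
a_3 = 1: 20/3  (> 2, stop)

13/2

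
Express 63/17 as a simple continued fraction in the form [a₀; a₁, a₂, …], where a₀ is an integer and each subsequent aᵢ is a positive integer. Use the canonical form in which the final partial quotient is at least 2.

63 = 3·17 + 12, so a_0 = 3
17 = 1·12 + 5, so a_1 = 1
12 = 2·5 + 2, so a_2 = 2
5 = 2·2 + 1, so a_3 = 2
2 = 2·1 + 0, so a_4 = 2

[3; 1, 2, 2, 2]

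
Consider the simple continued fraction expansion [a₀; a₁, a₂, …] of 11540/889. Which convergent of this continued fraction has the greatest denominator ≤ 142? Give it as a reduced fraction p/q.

a_0 = 12: 12/1  (≤ bound)
a_1 = 1: 13/1  (≤ bound)
a_2 = 51: 675/52  (≤ bound)
a_3 = 3: 2038/157  (> 142, stop)

675/52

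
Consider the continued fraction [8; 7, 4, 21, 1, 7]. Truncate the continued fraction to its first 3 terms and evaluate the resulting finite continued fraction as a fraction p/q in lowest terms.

236/29

Start with 4.
7 + 1/(4/1) = 7 + 1/4 = 29/4
8 + 1/(29/4) = 8 + 4/29 = 236/29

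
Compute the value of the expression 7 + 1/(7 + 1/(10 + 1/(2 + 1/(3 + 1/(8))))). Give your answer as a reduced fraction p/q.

30656/4293

Collapse the nested fraction from the inside out:
Start with 8.
3 + 1/(8/1) = 3 + 1/8 = 25/8
2 + 1/(25/8) = 2 + 8/25 = 58/25
10 + 1/(58/25) = 10 + 25/58 = 605/58
7 + 1/(605/58) = 7 + 58/605 = 4293/605
7 + 1/(4293/605) = 7 + 605/4293 = 30656/4293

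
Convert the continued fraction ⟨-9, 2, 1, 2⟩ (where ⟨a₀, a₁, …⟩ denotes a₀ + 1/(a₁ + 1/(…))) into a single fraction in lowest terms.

-69/8

Collapse the nested fraction from the inside out:
Start with 2.
1 + 1/(2/1) = 1 + 1/2 = 3/2
2 + 1/(3/2) = 2 + 2/3 = 8/3
-9 + 1/(8/3) = -9 + 3/8 = -69/8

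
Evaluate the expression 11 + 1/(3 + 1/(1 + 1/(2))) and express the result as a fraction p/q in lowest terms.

124/11

Work from the innermost term outward:
Start with 2.
1 + 1/(2/1) = 1 + 1/2 = 3/2
3 + 1/(3/2) = 3 + 2/3 = 11/3
11 + 1/(11/3) = 11 + 3/11 = 124/11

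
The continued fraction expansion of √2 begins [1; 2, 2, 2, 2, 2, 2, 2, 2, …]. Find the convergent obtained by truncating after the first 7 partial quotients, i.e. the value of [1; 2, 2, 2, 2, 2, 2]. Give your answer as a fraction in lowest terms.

a_0 = 1: 1/1
a_1 = 2: 3/2
a_2 = 2: 7/5
a_3 = 2: 17/12
a_4 = 2: 41/29
a_5 = 2: 99/70
a_6 = 2: 239/169

239/169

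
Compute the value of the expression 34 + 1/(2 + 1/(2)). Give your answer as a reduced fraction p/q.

172/5

Use the convergent recurrence hₖ = aₖ·hₖ₋₁ + hₖ₋₂ (and likewise for the denominators kₖ):
a_0 = 34: 34/1
a_1 = 2: 69/2
a_2 = 2: 172/5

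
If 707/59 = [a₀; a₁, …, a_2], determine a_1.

707 = 11·59 + 58, so a_0 = 11
59 = 1·58 + 1, so a_1 = 1

1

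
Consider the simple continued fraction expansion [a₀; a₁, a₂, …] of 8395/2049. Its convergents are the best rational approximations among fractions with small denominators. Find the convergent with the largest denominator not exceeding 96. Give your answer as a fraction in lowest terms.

295/72

List convergents until the denominator exceeds the bound:
a_0 = 4: 4/1  (≤ bound)
a_1 = 10: 41/10  (≤ bound)
a_2 = 3: 127/31  (≤ bound)
a_3 = 2: 295/72  (≤ bound)
a_4 = 1: 422/103  (> 96, stop)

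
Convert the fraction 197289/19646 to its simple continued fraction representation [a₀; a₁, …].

[10; 23, 1, 2, 3, 6, 13]

Repeatedly divide and take the remainder:
197289 = 10·19646 + 829, so a_0 = 10
19646 = 23·829 + 579, so a_1 = 23
829 = 1·579 + 250, so a_2 = 1
579 = 2·250 + 79, so a_3 = 2
250 = 3·79 + 13, so a_4 = 3
79 = 6·13 + 1, so a_5 = 6
13 = 13·1 + 0, so a_6 = 13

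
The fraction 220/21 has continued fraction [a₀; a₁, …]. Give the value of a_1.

220 = 10·21 + 10, so a_0 = 10
21 = 2·10 + 1, so a_1 = 2

2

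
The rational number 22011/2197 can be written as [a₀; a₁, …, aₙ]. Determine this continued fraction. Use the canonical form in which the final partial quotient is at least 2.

[10; 53, 1, 1, 2, 2, 3]

22011 ÷ 2197 → quotient 10, remainder 41
2197 ÷ 41 → quotient 53, remainder 24
41 ÷ 24 → quotient 1, remainder 17
24 ÷ 17 → quotient 1, remainder 7
17 ÷ 7 → quotient 2, remainder 3
7 ÷ 3 → quotient 2, remainder 1
3 ÷ 1 → quotient 3, remainder 0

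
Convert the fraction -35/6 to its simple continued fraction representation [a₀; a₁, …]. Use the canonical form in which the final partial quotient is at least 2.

Apply division with remainder until the remainder is 0:
-35 = -6·6 + 1, so a_0 = -6
6 = 6·1 + 0, so a_1 = 6

[-6; 6]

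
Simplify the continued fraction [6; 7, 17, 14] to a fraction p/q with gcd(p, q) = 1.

10361/1687

Start with 14.
17 + 1/(14/1) = 17 + 1/14 = 239/14
7 + 1/(239/14) = 7 + 14/239 = 1687/239
6 + 1/(1687/239) = 6 + 239/1687 = 10361/1687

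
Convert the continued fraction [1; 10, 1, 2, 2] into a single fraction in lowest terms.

82/75

Start with 2.
2 + 1/(2/1) = 2 + 1/2 = 5/2
1 + 1/(5/2) = 1 + 2/5 = 7/5
10 + 1/(7/5) = 10 + 5/7 = 75/7
1 + 1/(75/7) = 1 + 7/75 = 82/75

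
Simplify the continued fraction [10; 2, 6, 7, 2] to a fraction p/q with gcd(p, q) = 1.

2082/199

Compute successive convergents:
a_0 = 10: 10/1
a_1 = 2: 21/2
a_2 = 6: 136/13
a_3 = 7: 973/93
a_4 = 2: 2082/199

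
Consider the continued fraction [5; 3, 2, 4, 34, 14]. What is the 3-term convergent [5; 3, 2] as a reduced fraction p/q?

37/7

Start with 2.
3 + 1/(2/1) = 3 + 1/2 = 7/2
5 + 1/(7/2) = 5 + 2/7 = 37/7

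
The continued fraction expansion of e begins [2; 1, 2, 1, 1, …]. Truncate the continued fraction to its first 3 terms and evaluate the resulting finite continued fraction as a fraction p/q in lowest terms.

Start with 2.
1 + 1/(2/1) = 1 + 1/2 = 3/2
2 + 1/(3/2) = 2 + 2/3 = 8/3

8/3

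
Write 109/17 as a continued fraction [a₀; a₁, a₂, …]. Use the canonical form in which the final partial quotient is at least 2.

[6; 2, 2, 3]

Apply division with remainder until the remainder is 0:
⌊109/17⌋ = 6, remainder 7
⌊17/7⌋ = 2, remainder 3
⌊7/3⌋ = 2, remainder 1
⌊3/1⌋ = 3, remainder 0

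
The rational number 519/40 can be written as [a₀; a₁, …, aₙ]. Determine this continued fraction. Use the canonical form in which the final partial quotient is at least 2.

Repeatedly divide and take the remainder:
519 = 12·40 + 39, so a_0 = 12
40 = 1·39 + 1, so a_1 = 1
39 = 39·1 + 0, so a_2 = 39

[12; 1, 39]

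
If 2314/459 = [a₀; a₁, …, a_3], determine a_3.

3

Repeatedly divide and take the remainder:
⌊2314/459⌋ = 5, remainder 19
⌊459/19⌋ = 24, remainder 3
⌊19/3⌋ = 6, remainder 1
⌊3/1⌋ = 3, remainder 0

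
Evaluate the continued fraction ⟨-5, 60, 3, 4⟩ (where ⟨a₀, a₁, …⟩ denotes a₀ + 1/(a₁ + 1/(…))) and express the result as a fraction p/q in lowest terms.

a_0 = -5: -5/1
a_1 = 60: -299/60
a_2 = 3: -902/181
a_3 = 4: -3907/784

-3907/784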